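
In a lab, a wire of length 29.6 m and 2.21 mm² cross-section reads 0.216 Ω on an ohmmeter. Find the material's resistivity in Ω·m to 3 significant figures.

A = 2.21 mm² = 2.210e-06 m²
ρ = RA/L = (0.216)(2.210e-06)/(29.6) = 1.61×10^-8 Ω·m

1.61×10^-8 Ω·m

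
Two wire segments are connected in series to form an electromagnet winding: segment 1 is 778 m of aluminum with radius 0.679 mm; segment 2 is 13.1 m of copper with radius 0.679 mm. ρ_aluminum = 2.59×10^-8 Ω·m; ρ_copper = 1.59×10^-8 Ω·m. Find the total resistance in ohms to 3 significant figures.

14.1 Ω

Segment 1: A = πr² = π(6.7900e-04 m)² = 1.448e-06 m²
R₁ = ρL/A = (2.59×10^-8)(778)/(1.448e-06) = 13.91 Ω
R₂ = (1.59×10^-8)(13.1)/(1.448e-06) = 0.1438 Ω
R = R₁ + R₂ = 14.1 Ω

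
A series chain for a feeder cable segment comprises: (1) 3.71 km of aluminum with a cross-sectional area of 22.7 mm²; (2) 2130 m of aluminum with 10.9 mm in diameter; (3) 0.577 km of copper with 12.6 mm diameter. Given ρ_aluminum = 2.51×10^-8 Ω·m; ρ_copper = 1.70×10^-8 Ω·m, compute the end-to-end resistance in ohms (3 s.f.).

4.75 Ω

Seg 1: A = 22.7 mm² = 2.270e-05 m²
R_1 = (2.51×10^-8)(3710)/(2.270e-05) = 4.102 Ω
Seg 2: A = π(d/2)² = π(5.4500e-03 m)² = 9.331e-05 m²
R_2 = (2.51×10^-8)(2130)/(9.331e-05) = 0.5729 Ω
Seg 3: A = π(d/2)² = π(6.3000e-03 m)² = 1.247e-04 m²
R_3 = (1.70×10^-8)(577)/(1.247e-04) = 0.07867 Ω
R_total = R_1 + R_2 + R_3 = 4.75 Ω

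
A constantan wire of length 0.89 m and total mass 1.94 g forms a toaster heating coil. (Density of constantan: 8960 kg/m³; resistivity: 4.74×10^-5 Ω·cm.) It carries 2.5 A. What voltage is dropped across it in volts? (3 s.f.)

4.34 V

ρ = 4.74×10^-5 Ω·cm = 4.74×10^-7 Ω·m
A = m/(density·L) = 0.00194/(8960×0.89) = 2.4328e-07 m²
R = ρL/A = (4.74×10^-7)(0.89)/(2.4328e-07) = 1.734 Ω
V = IR = 2.5 × 1.734 = 4.34 V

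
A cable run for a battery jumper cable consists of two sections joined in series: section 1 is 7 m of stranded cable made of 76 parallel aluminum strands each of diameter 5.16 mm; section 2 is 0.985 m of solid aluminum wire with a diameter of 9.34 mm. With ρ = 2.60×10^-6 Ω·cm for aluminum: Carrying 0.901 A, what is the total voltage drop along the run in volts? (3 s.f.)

4.40×10^-4 V

ρ = 2.60×10^-6 Ω·cm = 2.60×10^-8 Ω·m
Section 1: A_strand = π(2.5800e-03)² = 2.091e-05 m²; R₁ = ρL/(N·A_s) = (2.60×10^-8)(7)/(76×2.091e-05) = 1.145×10^-4 Ω
Section 2: A = π(d/2)² = π(4.6700e-03 m)² = 6.851e-05 m²
R₂ = (2.60×10^-8)(0.985)/(6.851e-05) = 3.738×10^-4 Ω
R = R₁ + R₂ = 4.883×10^-4 Ω
V = IR = 0.901 × 4.883×10^-4 = 4.40×10^-4 V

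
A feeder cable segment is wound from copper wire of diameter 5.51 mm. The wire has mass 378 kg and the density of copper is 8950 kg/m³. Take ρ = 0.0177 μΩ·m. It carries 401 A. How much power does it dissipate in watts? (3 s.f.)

ρ = 0.0177 μΩ·m = 1.77×10^-8 Ω·m
A = π(d/2)² = π(2.7550e-03 m)² = 2.3845e-05 m²
L = m/(density·A) = 378/(8950×2.3845e-05) = 1771 m
R = ρL/A = (1.77×10^-8)(1771)/(2.3845e-05) = 1.315 Ω
P = I²R = (401)² × 1.315 = 2.11×10^5 W

2.11×10^5 W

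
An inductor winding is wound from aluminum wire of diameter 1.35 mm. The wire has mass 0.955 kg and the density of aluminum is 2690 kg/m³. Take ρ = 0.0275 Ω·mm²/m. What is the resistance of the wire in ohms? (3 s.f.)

4.77 Ω

ρ = 0.0275 Ω·mm²/m = 2.75×10^-8 Ω·m
A = π(d/2)² = π(6.7500e-04 m)² = 1.4314e-06 m²
L = m/(density·A) = 0.955/(2690×1.4314e-06) = 248 m
R = ρL/A = (2.75×10^-8)(248)/(1.4314e-06) = 4.77 Ω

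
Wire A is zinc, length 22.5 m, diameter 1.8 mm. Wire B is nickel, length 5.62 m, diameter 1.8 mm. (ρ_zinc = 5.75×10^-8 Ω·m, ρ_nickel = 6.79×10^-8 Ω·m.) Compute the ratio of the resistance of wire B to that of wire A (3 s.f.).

0.295

R ∝ ρL/d², so R_B/R_A = (ρ_B/ρ_A) × (L_B/L_A)
= (6.79×10^-8/5.75×10^-8) × (5.62/22.5) = 0.295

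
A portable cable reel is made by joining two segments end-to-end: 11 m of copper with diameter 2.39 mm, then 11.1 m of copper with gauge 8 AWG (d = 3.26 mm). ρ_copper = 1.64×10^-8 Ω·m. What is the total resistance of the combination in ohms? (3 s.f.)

Segment 1: A = π(d/2)² = π(1.1950e-03 m)² = 4.486e-06 m²
R₁ = ρL/A = (1.64×10^-8)(11)/(4.486e-06) = 0.04021 Ω
Segment 2: A = π(3.26/2 mm)² = π(1.6300e-03 m)² = 8.347e-06 m²
R₂ = (1.64×10^-8)(11.1)/(8.347e-06) = 0.02181 Ω
R = R₁ + R₂ = 0.0620 Ω

0.0620 Ω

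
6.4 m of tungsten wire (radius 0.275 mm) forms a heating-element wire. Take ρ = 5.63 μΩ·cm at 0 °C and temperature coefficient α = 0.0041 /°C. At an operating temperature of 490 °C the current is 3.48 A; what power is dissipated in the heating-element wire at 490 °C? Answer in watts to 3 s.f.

ρ = 5.63 μΩ·cm = 5.63×10^-8 Ω·m
A = πr² = π(2.7500e-04 m)² = 2.376e-07 m²
R₍0₎ = ρL/A = (5.63×10^-8)(6.4)/(2.376e-07) = 1.517 Ω
R₍490₎ = R₍0₎(1 + αΔT) = 1.517 × (1 + 0.0041×490) = 4.563 Ω
P = I²R = (3.48)² × 4.563 = 55.3 W

55.3 W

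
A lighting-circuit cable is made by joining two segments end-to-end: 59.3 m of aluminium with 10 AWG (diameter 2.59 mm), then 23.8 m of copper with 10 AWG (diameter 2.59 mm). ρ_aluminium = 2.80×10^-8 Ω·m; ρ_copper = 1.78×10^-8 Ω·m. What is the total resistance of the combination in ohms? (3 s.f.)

0.396 Ω

Segment 1: A = π(2.59/2 mm)² = π(1.2950e-03 m)² = 5.269e-06 m²
R₁ = ρL/A = (2.80×10^-8)(59.3)/(5.269e-06) = 0.3152 Ω
R₂ = (1.78×10^-8)(23.8)/(5.269e-06) = 0.08041 Ω
R = R₁ + R₂ = 0.396 Ω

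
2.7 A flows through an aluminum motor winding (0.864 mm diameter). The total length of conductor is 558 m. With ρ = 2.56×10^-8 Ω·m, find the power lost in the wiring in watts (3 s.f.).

178 W

A = π(d/2)² = π(4.3200e-04 m)² = 5.863e-07 m²
R = ρL/A = (2.56×10^-8)(558)/(5.863e-07) = 24.36 Ω
P = I²R = (2.7)² × 24.36 = 178 W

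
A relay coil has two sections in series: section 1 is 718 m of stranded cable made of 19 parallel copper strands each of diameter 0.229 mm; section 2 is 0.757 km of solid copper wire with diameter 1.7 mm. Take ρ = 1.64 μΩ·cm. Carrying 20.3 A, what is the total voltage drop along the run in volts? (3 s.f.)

416 V

ρ = 1.64 μΩ·cm = 1.64×10^-8 Ω·m
Section 1: A_strand = π(1.1450e-04)² = 4.119e-08 m²; R₁ = ρL/(N·A_s) = (1.64×10^-8)(718)/(19×4.119e-08) = 15.05 Ω
Section 2: A = π(d/2)² = π(8.5000e-04 m)² = 2.270e-06 m²
R₂ = (1.64×10^-8)(757)/(2.270e-06) = 5.47 Ω
R = R₁ + R₂ = 20.52 Ω
V = IR = 20.3 × 20.52 = 416 V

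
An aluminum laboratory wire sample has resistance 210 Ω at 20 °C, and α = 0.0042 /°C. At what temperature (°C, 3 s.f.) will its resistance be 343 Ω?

171 °C

R = R₀(1 + α(T − T₀)) ⇒ T = T₀ + (R/R₀ − 1)/α
T = 20 + (343/210 − 1)/0.0042 = 20 + (0.6333)/0.0042 = 171 °C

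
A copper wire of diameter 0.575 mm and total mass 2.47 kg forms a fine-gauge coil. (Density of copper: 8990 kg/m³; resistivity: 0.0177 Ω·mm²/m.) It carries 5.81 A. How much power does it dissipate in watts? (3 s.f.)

2430 W

ρ = 0.0177 Ω·mm²/m = 1.77×10^-8 Ω·m
A = π(d/2)² = π(2.8750e-04 m)² = 2.5967e-07 m²
L = m/(density·A) = 2.47/(8990×2.5967e-07) = 1058 m
R = ρL/A = (1.77×10^-8)(1058)/(2.5967e-07) = 72.12 Ω
P = I²R = (5.81)² × 72.12 = 2430 W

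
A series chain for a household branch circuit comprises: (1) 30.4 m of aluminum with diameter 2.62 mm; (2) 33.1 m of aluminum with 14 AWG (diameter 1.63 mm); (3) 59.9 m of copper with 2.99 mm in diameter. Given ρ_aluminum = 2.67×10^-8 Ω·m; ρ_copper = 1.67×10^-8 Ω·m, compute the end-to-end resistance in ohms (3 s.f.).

0.717 Ω

Seg 1: A = π(d/2)² = π(1.3100e-03 m)² = 5.391e-06 m²
R_1 = (2.67×10^-8)(30.4)/(5.391e-06) = 0.1506 Ω
Seg 2: A = π(1.63/2 mm)² = π(8.1500e-04 m)² = 2.087e-06 m²
R_2 = (2.67×10^-8)(33.1)/(2.087e-06) = 0.4235 Ω
Seg 3: A = π(d/2)² = π(1.4950e-03 m)² = 7.022e-06 m²
R_3 = (1.67×10^-8)(59.9)/(7.022e-06) = 0.1425 Ω
R_total = R_1 + R_2 + R_3 = 0.717 Ω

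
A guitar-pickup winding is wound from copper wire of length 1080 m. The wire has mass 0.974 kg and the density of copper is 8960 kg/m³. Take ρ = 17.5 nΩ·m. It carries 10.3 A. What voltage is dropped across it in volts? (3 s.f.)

1930 V

ρ = 17.5 nΩ·m = 1.75×10^-8 Ω·m
A = m/(density·L) = 0.974/(8960×1080) = 1.0065e-07 m²
R = ρL/A = (1.75×10^-8)(1080)/(1.0065e-07) = 187.8 Ω
V = IR = 10.3 × 187.8 = 1930 V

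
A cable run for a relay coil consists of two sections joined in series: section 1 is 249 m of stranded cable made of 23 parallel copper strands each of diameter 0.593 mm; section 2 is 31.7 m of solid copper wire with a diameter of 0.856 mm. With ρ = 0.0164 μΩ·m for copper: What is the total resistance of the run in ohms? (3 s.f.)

1.55 Ω

ρ = 0.0164 μΩ·m = 1.64×10^-8 Ω·m
Section 1: A_strand = π(2.9650e-04)² = 2.762e-07 m²; R₁ = ρL/(N·A_s) = (1.64×10^-8)(249)/(23×2.762e-07) = 0.6429 Ω
Section 2: A = π(d/2)² = π(4.2800e-04 m)² = 5.755e-07 m²
R₂ = (1.64×10^-8)(31.7)/(5.755e-07) = 0.9034 Ω
R = R₁ + R₂ = 1.55 Ω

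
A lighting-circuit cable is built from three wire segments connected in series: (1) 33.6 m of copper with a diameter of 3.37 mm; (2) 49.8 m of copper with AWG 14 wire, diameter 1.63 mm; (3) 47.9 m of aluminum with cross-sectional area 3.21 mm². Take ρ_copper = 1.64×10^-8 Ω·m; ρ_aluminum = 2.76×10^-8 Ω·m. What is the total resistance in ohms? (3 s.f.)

0.865 Ω

Seg 1: A = π(d/2)² = π(1.6850e-03 m)² = 8.920e-06 m²
R_1 = (1.64×10^-8)(33.6)/(8.920e-06) = 0.06178 Ω
Seg 2: A = π(1.63/2 mm)² = π(8.1500e-04 m)² = 2.087e-06 m²
R_2 = (1.64×10^-8)(49.8)/(2.087e-06) = 0.3914 Ω
Seg 3: A = 3.21 mm² = 3.210e-06 m²
R_3 = (2.76×10^-8)(47.9)/(3.210e-06) = 0.4119 Ω
R_total = R_1 + R_2 + R_3 = 0.865 Ω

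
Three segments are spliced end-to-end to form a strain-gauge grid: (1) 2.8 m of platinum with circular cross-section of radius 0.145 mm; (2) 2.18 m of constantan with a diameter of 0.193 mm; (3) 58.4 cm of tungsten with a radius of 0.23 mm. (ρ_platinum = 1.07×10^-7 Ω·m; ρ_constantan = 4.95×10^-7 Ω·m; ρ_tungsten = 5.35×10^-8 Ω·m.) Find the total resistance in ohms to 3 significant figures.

Seg 1: A = πr² = π(1.4500e-04 m)² = 6.605e-08 m²
R_1 = (1.07×10^-7)(2.8)/(6.605e-08) = 4.536 Ω
Seg 2: A = π(d/2)² = π(9.6500e-05 m)² = 2.926e-08 m²
R_2 = (4.95×10^-7)(2.18)/(2.926e-08) = 36.89 Ω
Seg 3: A = πr² = π(2.3000e-04 m)² = 1.662e-07 m²
R_3 = (5.35×10^-8)(0.584)/(1.662e-07) = 0.188 Ω
R_total = R_1 + R_2 + R_3 = 41.6 Ω

41.6 Ω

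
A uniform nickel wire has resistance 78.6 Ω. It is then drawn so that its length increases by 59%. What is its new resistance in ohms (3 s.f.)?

199 Ω

k = 1 + 59/100 = 1.59; volume constant ⇒ A' = A/k, so R' = k²R.
R' = 2.528 × 78.6 = 199 Ω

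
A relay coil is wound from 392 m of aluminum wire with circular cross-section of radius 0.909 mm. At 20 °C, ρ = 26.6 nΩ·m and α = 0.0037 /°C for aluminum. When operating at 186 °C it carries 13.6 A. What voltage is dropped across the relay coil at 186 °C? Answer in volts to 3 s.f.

ρ = 26.6 nΩ·m = 2.66×10^-8 Ω·m
A = πr² = π(9.0900e-04 m)² = 2.596e-06 m²
R₍20₎ = ρL/A = (2.66×10^-8)(392)/(2.596e-06) = 4.017 Ω
R₍186₎ = R₍20₎(1 + αΔT) = 4.017 × (1 + 0.0037×166) = 6.484 Ω
V = IR = 13.6 × 6.484 = 88.2 V

88.2 V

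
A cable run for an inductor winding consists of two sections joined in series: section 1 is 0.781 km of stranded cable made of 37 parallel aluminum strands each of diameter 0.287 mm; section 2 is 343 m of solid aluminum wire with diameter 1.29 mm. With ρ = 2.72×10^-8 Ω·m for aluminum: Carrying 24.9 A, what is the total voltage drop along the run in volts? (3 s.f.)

399 V

Section 1: A_strand = π(1.4350e-04)² = 6.469e-08 m²; R₁ = ρL/(N·A_s) = (2.72×10^-8)(781)/(37×6.469e-08) = 8.875 Ω
Section 2: A = π(d/2)² = π(6.4500e-04 m)² = 1.307e-06 m²
R₂ = (2.72×10^-8)(343)/(1.307e-06) = 7.138 Ω
R = R₁ + R₂ = 16.01 Ω
V = IR = 24.9 × 16.01 = 399 V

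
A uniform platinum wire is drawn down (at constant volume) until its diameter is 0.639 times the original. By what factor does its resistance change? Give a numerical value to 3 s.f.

Volume constant ⇒ L' = L/r² with r = 0.639. R' = ρL'/A' = ρ(L/r²)/(πr²d₀²/4) = R/r⁴.
Factor = 6.00

6.00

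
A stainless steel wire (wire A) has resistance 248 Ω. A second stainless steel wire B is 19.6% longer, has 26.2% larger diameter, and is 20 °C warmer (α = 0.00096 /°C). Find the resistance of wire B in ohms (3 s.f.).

190 Ω

R ∝ ρL/d² with ρ ∝ (1+αΔT), so R_B/R_A = (1 + 19.6/100) × (1 + 26.2/100)⁻² × (1 + 0.00096×20)
= 1.196 × 0.6279 × 1.019 = 0.7654
R_B = 0.7654 × 248 = 190 Ω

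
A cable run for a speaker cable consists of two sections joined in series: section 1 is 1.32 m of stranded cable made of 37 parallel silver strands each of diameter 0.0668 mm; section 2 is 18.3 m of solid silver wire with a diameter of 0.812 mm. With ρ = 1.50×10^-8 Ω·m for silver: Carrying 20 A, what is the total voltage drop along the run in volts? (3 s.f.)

Section 1: A_strand = π(3.3400e-05)² = 3.505e-09 m²; R₁ = ρL/(N·A_s) = (1.50×10^-8)(1.32)/(37×3.505e-09) = 0.1527 Ω
Section 2: A = π(d/2)² = π(4.0600e-04 m)² = 5.178e-07 m²
R₂ = (1.50×10^-8)(18.3)/(5.178e-07) = 0.5301 Ω
R = R₁ + R₂ = 0.6828 Ω
V = IR = 20 × 0.6828 = 13.7 V

13.7 V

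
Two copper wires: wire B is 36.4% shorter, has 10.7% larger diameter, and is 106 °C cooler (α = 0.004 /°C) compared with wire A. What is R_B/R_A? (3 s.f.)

0.299

R ∝ ρL/d² with ρ ∝ (1+αΔT), so R_B/R_A = (1 − 36.4/100) × (1 + 10.7/100)⁻² × (1 − 0.004×106)
= 0.636 × 0.816 × 0.576 = 0.299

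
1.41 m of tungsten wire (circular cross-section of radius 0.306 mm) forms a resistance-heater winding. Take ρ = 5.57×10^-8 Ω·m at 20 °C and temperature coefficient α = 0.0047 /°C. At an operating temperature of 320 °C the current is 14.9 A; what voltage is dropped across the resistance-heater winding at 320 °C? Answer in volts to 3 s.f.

9.59 V

A = πr² = π(3.0600e-04 m)² = 2.942e-07 m²
R₍20₎ = ρL/A = (5.57×10^-8)(1.41)/(2.942e-07) = 0.267 Ω
R₍320₎ = R₍20₎(1 + αΔT) = 0.267 × (1 + 0.0047×300) = 0.6434 Ω
V = IR = 14.9 × 0.6434 = 9.59 V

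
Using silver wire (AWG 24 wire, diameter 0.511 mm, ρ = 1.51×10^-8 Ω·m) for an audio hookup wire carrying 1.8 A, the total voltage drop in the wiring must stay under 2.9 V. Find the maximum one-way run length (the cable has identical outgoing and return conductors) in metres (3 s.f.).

A = π(0.511/2 mm)² = π(2.5550e-04 m)² = 2.051e-07 m²
L_max = V_max·A/(2·ρI) = (2.9)(2.051e-07)/(2×1.51×10^-8×1.8) = 10.9 m

10.9 m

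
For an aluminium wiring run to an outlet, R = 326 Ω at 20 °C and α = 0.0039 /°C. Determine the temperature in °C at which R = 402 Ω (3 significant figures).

R = R₀(1 + α(T − T₀)) ⇒ T = T₀ + (R/R₀ − 1)/α
T = 20 + (402/326 − 1)/0.0039 = 20 + (0.2331)/0.0039 = 79.8 °C

79.8 °C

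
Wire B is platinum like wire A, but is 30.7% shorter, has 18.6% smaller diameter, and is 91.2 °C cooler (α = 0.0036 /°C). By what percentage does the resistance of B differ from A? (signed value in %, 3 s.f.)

R ∝ ρL/d² with ρ ∝ (1+αΔT), so R_B/R_A = (1 − 30.7/100) × (1 − 18.6/100)⁻² × (1 − 0.0036×91.2)
= 0.693 × 1.509 × 0.6717 = 0.7025
(R_B − R_A)/R_A = 0.7025 − 1 = -29.7%

-29.7%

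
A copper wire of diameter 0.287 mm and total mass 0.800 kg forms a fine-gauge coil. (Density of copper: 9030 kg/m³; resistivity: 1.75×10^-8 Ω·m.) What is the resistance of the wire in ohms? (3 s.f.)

A = π(d/2)² = π(1.4350e-04 m)² = 6.4692e-08 m²
L = m/(density·A) = 0.8/(9030×6.4692e-08) = 1369 m
R = ρL/A = (1.75×10^-8)(1369)/(6.4692e-08) = 370 Ω

370 Ω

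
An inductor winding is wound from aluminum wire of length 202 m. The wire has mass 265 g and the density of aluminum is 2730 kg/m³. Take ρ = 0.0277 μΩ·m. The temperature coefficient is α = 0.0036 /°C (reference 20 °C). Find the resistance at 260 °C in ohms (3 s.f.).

ρ = 0.0277 μΩ·m = 2.77×10^-8 Ω·m
A = m/(density·L) = 0.265/(2730×202) = 4.8054e-07 m²
R = ρL/A = (2.77×10^-8)(202)/(4.8054e-07) = 11.64 Ω
R(260 °C) = 11.64 × (1 + 0.0036×240) = 21.7 Ω

21.7 Ω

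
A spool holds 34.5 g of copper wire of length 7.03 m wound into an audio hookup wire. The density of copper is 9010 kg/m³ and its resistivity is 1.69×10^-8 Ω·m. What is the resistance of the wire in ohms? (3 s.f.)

A = m/(density·L) = 0.0345/(9010×7.03) = 5.4468e-07 m²
R = ρL/A = (1.69×10^-8)(7.03)/(5.4468e-07) = 0.218 Ω

0.218 Ω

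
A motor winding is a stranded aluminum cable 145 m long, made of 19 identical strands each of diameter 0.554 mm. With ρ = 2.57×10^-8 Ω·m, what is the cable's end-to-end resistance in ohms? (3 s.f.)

A_strand = π(2.7700e-04 m)² = 2.411e-07 m²
R_strand = ρL/A = (2.57×10^-8)(145)/(2.411e-07) = 15.46 Ω
R_total = R_strand/N = 15.46/19 = 0.814 Ω

0.814 Ω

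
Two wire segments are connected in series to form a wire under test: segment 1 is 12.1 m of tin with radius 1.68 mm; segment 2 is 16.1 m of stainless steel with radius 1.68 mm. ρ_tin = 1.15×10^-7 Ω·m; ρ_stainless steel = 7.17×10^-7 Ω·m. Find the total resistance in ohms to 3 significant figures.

1.46 Ω

Segment 1: A = πr² = π(1.6800e-03 m)² = 8.867e-06 m²
R₁ = ρL/A = (1.15×10^-7)(12.1)/(8.867e-06) = 0.1569 Ω
R₂ = (7.17×10^-7)(16.1)/(8.867e-06) = 1.302 Ω
R = R₁ + R₂ = 1.46 Ω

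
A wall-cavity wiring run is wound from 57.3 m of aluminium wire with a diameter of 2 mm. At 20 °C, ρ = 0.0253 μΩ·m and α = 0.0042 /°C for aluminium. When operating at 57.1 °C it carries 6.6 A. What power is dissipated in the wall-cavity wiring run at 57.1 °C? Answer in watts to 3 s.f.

23.2 W

ρ = 0.0253 μΩ·m = 2.53×10^-8 Ω·m
A = π(d/2)² = π(1.0000e-03 m)² = 3.142e-06 m²
R₍20₎ = ρL/A = (2.53×10^-8)(57.3)/(3.142e-06) = 0.4615 Ω
R₍57.1₎ = R₍20₎(1 + αΔT) = 0.4615 × (1 + 0.0042×37.1) = 0.5334 Ω
P = I²R = (6.6)² × 0.5334 = 23.2 W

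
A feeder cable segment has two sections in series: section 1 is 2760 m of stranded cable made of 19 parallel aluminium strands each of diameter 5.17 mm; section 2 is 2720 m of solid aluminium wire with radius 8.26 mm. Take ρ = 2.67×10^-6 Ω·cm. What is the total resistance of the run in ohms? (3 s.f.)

0.524 Ω

ρ = 2.67×10^-6 Ω·cm = 2.67×10^-8 Ω·m
Section 1: A_strand = π(2.5850e-03)² = 2.099e-05 m²; R₁ = ρL/(N·A_s) = (2.67×10^-8)(2760)/(19×2.099e-05) = 0.1848 Ω
Section 2: A = πr² = π(8.2600e-03 m)² = 2.143e-04 m²
R₂ = (2.67×10^-8)(2720)/(2.143e-04) = 0.3388 Ω
R = R₁ + R₂ = 0.524 Ω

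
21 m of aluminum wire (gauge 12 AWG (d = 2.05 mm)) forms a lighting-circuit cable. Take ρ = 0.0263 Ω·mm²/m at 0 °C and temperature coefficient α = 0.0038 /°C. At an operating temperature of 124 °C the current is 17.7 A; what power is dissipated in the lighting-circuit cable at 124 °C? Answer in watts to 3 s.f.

ρ = 0.0263 Ω·mm²/m = 2.63×10^-8 Ω·m
A = π(2.05/2 mm)² = π(1.0250e-03 m)² = 3.301e-06 m²
R₍0₎ = ρL/A = (2.63×10^-8)(21)/(3.301e-06) = 0.1673 Ω
R₍124₎ = R₍0₎(1 + αΔT) = 0.1673 × (1 + 0.0038×124) = 0.2462 Ω
P = I²R = (17.7)² × 0.2462 = 77.1 W

77.1 W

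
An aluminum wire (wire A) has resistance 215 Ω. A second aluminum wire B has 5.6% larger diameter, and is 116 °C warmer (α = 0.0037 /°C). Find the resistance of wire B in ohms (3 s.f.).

R ∝ ρL/d² with ρ ∝ (1+αΔT), so R_B/R_A = (1 + 5.6/100)⁻² × (1 + 0.0037×116)
= 0.8968 × 1.429 = 1.282
R_B = 1.282 × 215 = 276 Ω

276 Ω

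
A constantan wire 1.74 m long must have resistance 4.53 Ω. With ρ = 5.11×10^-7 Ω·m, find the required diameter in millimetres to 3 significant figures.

A = ρL/R = (5.11×10^-7)(1.74)/(4.53) = 1.963e-07 m²
d = 2√(A/π) = 4.999e-04 m = 0.500 mm

0.500 mm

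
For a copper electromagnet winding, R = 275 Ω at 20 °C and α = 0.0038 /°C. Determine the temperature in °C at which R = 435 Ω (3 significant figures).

R = R₀(1 + α(T − T₀)) ⇒ T = T₀ + (R/R₀ − 1)/α
T = 20 + (435/275 − 1)/0.0038 = 20 + (0.5818)/0.0038 = 173 °C

173 °C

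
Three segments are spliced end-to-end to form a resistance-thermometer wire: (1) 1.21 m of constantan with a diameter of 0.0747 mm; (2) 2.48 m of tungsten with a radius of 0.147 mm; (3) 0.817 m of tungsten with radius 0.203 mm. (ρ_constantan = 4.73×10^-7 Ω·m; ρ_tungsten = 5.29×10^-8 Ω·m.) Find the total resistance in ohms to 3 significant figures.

133 Ω

Seg 1: A = π(d/2)² = π(3.7350e-05 m)² = 4.383e-09 m²
R_1 = (4.73×10^-7)(1.21)/(4.383e-09) = 130.6 Ω
Seg 2: A = πr² = π(1.4700e-04 m)² = 6.789e-08 m²
R_2 = (5.29×10^-8)(2.48)/(6.789e-08) = 1.933 Ω
Seg 3: A = πr² = π(2.0300e-04 m)² = 1.295e-07 m²
R_3 = (5.29×10^-8)(0.817)/(1.295e-07) = 0.3338 Ω
R_total = R_1 + R_2 + R_3 = 133 Ω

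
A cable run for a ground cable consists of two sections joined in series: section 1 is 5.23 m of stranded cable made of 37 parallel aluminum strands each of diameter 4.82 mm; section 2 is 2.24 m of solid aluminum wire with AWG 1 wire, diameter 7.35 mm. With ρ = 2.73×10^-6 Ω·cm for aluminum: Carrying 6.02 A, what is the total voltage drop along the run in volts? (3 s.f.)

ρ = 2.73×10^-6 Ω·cm = 2.73×10^-8 Ω·m
Section 1: A_strand = π(2.4100e-03)² = 1.825e-05 m²; R₁ = ρL/(N·A_s) = (2.73×10^-8)(5.23)/(37×1.825e-05) = 2.115×10^-4 Ω
Section 2: A = π(7.35/2 mm)² = π(3.6750e-03 m)² = 4.243e-05 m²
R₂ = (2.73×10^-8)(2.24)/(4.243e-05) = 0.001441 Ω
R = R₁ + R₂ = 0.001653 Ω
V = IR = 6.02 × 0.001653 = 0.00995 V

0.00995 V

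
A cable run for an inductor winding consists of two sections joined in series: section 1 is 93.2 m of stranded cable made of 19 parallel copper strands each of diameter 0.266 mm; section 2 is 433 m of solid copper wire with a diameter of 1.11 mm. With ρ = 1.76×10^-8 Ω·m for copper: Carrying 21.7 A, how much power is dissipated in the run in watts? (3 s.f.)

4440 W

Section 1: A_strand = π(1.3300e-04)² = 5.557e-08 m²; R₁ = ρL/(N·A_s) = (1.76×10^-8)(93.2)/(19×5.557e-08) = 1.554 Ω
Section 2: A = π(d/2)² = π(5.5500e-04 m)² = 9.677e-07 m²
R₂ = (1.76×10^-8)(433)/(9.677e-07) = 7.875 Ω
R = R₁ + R₂ = 9.429 Ω
P = I²R = (21.7)² × 9.429 = 4440 W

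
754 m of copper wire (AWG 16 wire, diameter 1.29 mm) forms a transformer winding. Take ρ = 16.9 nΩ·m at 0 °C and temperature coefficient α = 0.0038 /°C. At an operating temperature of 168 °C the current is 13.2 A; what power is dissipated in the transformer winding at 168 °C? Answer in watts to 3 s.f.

ρ = 16.9 nΩ·m = 1.69×10^-8 Ω·m
A = π(1.29/2 mm)² = π(6.4500e-04 m)² = 1.307e-06 m²
R₍0₎ = ρL/A = (1.69×10^-8)(754)/(1.307e-06) = 9.75 Ω
R₍168₎ = R₍0₎(1 + αΔT) = 9.75 × (1 + 0.0038×168) = 15.97 Ω
P = I²R = (13.2)² × 15.97 = 2780 W

2780 W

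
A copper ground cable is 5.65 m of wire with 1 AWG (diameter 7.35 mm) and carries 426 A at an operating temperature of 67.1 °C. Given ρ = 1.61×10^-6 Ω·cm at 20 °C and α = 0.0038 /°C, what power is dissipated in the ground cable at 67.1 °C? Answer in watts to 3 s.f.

ρ = 1.61×10^-6 Ω·cm = 1.61×10^-8 Ω·m
A = π(7.35/2 mm)² = π(3.6750e-03 m)² = 4.243e-05 m²
R₍20₎ = ρL/A = (1.61×10^-8)(5.65)/(4.243e-05) = 0.002144 Ω
R₍67.1₎ = R₍20₎(1 + αΔT) = 0.002144 × (1 + 0.0038×47.1) = 0.002528 Ω
P = I²R = (426)² × 0.002528 = 459 W

459 W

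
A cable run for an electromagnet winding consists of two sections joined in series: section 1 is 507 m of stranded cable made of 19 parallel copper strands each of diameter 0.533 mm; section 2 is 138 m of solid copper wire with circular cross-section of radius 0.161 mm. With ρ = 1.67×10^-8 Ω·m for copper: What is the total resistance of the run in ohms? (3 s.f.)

Section 1: A_strand = π(2.6650e-04)² = 2.231e-07 m²; R₁ = ρL/(N·A_s) = (1.67×10^-8)(507)/(19×2.231e-07) = 1.997 Ω
Section 2: A = πr² = π(1.6100e-04 m)² = 8.143e-08 m²
R₂ = (1.67×10^-8)(138)/(8.143e-08) = 28.3 Ω
R = R₁ + R₂ = 30.3 Ω

30.3 Ω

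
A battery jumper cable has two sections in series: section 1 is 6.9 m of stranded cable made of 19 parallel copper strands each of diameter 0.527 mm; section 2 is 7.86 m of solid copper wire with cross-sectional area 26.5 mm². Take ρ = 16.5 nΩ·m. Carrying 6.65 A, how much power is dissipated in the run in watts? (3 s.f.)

1.43 W

ρ = 16.5 nΩ·m = 1.65×10^-8 Ω·m
Section 1: A_strand = π(2.6350e-04)² = 2.181e-07 m²; R₁ = ρL/(N·A_s) = (1.65×10^-8)(6.9)/(19×2.181e-07) = 0.02747 Ω
Section 2: A = 26.5 mm² = 2.650e-05 m²
R₂ = (1.65×10^-8)(7.86)/(2.650e-05) = 0.004894 Ω
R = R₁ + R₂ = 0.03236 Ω
P = I²R = (6.65)² × 0.03236 = 1.43 W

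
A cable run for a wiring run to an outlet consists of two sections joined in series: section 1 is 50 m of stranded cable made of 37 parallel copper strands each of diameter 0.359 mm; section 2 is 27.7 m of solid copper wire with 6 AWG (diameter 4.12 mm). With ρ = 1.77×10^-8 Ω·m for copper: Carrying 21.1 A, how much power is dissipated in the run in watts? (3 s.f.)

122 W

Section 1: A_strand = π(1.7950e-04)² = 1.012e-07 m²; R₁ = ρL/(N·A_s) = (1.77×10^-8)(50)/(37×1.012e-07) = 0.2363 Ω
Section 2: A = π(4.12/2 mm)² = π(2.0600e-03 m)² = 1.333e-05 m²
R₂ = (1.77×10^-8)(27.7)/(1.333e-05) = 0.03678 Ω
R = R₁ + R₂ = 0.2731 Ω
P = I²R = (21.1)² × 0.2731 = 122 W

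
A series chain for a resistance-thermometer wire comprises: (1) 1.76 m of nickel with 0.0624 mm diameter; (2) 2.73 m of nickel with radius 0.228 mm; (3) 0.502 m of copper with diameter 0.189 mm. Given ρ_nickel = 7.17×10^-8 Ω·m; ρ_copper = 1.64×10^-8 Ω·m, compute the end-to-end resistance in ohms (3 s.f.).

Seg 1: A = π(d/2)² = π(3.1200e-05 m)² = 3.058e-09 m²
R_1 = (7.17×10^-8)(1.76)/(3.058e-09) = 41.26 Ω
Seg 2: A = πr² = π(2.2800e-04 m)² = 1.633e-07 m²
R_2 = (7.17×10^-8)(2.73)/(1.633e-07) = 1.199 Ω
Seg 3: A = π(d/2)² = π(9.4500e-05 m)² = 2.806e-08 m²
R_3 = (1.64×10^-8)(0.502)/(2.806e-08) = 0.2934 Ω
R_total = R_1 + R_2 + R_3 = 42.8 Ω

42.8 Ω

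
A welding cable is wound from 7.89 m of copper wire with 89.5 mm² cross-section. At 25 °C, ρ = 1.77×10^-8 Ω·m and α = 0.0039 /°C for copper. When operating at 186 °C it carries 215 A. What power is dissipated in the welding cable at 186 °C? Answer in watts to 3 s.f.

A = 89.5 mm² = 8.950e-05 m²
R₍25₎ = ρL/A = (1.77×10^-8)(7.89)/(8.950e-05) = 0.00156 Ω
R₍186₎ = R₍25₎(1 + αΔT) = 0.00156 × (1 + 0.0039×161) = 0.00254 Ω
P = I²R = (215)² × 0.00254 = 117 W

117 W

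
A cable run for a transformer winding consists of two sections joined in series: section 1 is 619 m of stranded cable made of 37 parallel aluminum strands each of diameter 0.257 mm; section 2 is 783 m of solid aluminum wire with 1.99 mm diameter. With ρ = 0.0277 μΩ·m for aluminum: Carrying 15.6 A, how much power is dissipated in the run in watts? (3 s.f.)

ρ = 0.0277 μΩ·m = 2.77×10^-8 Ω·m
Section 1: A_strand = π(1.2850e-04)² = 5.187e-08 m²; R₁ = ρL/(N·A_s) = (2.77×10^-8)(619)/(37×5.187e-08) = 8.933 Ω
Section 2: A = π(d/2)² = π(9.9500e-04 m)² = 3.110e-06 m²
R₂ = (2.77×10^-8)(783)/(3.110e-06) = 6.973 Ω
R = R₁ + R₂ = 15.91 Ω
P = I²R = (15.6)² × 15.91 = 3870 W

3870 W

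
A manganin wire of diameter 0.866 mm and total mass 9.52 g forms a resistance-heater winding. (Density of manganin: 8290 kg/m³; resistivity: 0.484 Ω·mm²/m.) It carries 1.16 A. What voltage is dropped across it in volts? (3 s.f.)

ρ = 0.484 Ω·mm²/m = 4.84×10^-7 Ω·m
A = π(d/2)² = π(4.3300e-04 m)² = 5.8901e-07 m²
L = m/(density·A) = 0.00952/(8290×5.8901e-07) = 1.95 m
R = ρL/A = (4.84×10^-7)(1.95)/(5.8901e-07) = 1.602 Ω
V = IR = 1.16 × 1.602 = 1.86 V

1.86 V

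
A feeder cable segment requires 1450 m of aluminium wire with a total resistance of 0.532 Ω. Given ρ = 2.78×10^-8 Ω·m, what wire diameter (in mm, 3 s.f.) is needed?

A = ρL/R = (2.78×10^-8)(1450)/(0.532) = 7.577e-05 m²
d = 2√(A/π) = 9.822e-03 m = 9.82 mm

9.82 mm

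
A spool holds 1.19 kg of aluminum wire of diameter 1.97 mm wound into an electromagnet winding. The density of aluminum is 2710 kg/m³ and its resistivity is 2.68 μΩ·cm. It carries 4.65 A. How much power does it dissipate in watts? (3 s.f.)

27.4 W

ρ = 2.68 μΩ·cm = 2.68×10^-8 Ω·m
A = π(d/2)² = π(9.8500e-04 m)² = 3.0481e-06 m²
L = m/(density·A) = 1.19/(2710×3.0481e-06) = 144.1 m
R = ρL/A = (2.68×10^-8)(144.1)/(3.0481e-06) = 1.267 Ω
P = I²R = (4.65)² × 1.267 = 27.4 W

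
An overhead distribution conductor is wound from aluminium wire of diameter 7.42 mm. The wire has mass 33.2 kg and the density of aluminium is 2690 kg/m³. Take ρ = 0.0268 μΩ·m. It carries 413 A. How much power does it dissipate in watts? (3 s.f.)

ρ = 0.0268 μΩ·m = 2.68×10^-8 Ω·m
A = π(d/2)² = π(3.7100e-03 m)² = 4.3241e-05 m²
L = m/(density·A) = 33.2/(2690×4.3241e-05) = 285.4 m
R = ρL/A = (2.68×10^-8)(285.4)/(4.3241e-05) = 0.1769 Ω
P = I²R = (413)² × 0.1769 = 30200 W

30200 W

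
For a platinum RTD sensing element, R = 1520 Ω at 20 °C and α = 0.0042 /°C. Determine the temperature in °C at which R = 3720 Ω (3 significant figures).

R = R₀(1 + α(T − T₀)) ⇒ T = T₀ + (R/R₀ − 1)/α
T = 20 + (3720/1520 − 1)/0.0042 = 20 + (1.447)/0.0042 = 365 °C

365 °C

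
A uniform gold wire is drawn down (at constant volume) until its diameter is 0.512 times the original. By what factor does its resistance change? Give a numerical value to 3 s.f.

Volume constant ⇒ L' = L/r² with r = 0.512. R' = ρL'/A' = ρ(L/r²)/(πr²d₀²/4) = R/r⁴.
Factor = 14.6

14.6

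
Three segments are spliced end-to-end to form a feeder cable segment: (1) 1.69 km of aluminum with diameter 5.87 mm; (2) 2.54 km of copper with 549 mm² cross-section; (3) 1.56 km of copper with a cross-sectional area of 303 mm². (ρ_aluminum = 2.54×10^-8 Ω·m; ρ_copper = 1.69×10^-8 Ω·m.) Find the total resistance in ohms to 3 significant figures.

Seg 1: A = π(d/2)² = π(2.9350e-03 m)² = 2.706e-05 m²
R_1 = (2.54×10^-8)(1690)/(2.706e-05) = 1.586 Ω
Seg 2: A = 549 mm² = 5.490e-04 m²
R_2 = (1.69×10^-8)(2540)/(5.490e-04) = 0.07819 Ω
Seg 3: A = 303 mm² = 3.030e-04 m²
R_3 = (1.69×10^-8)(1560)/(3.030e-04) = 0.08701 Ω
R_total = R_1 + R_2 + R_3 = 1.75 Ω

1.75 Ω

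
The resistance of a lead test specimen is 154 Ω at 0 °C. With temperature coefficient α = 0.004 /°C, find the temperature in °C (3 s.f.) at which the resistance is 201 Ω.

76.3 °C

R = R₀(1 + α(T − T₀)) ⇒ T = T₀ + (R/R₀ − 1)/α
T = 0 + (201/154 − 1)/0.004 = 0 + (0.3052)/0.004 = 76.3 °C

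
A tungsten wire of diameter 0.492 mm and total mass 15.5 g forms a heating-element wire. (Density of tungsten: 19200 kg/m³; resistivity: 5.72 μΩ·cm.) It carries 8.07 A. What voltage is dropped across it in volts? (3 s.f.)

ρ = 5.72 μΩ·cm = 5.72×10^-8 Ω·m
A = π(d/2)² = π(2.4600e-04 m)² = 1.9012e-07 m²
L = m/(density·A) = 0.0155/(19200×1.9012e-07) = 4.246 m
R = ρL/A = (5.72×10^-8)(4.246)/(1.9012e-07) = 1.278 Ω
V = IR = 8.07 × 1.278 = 10.3 V

10.3 V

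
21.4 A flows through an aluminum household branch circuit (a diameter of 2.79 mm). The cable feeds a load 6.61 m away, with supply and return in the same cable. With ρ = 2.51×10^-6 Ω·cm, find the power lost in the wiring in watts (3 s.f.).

ρ = 2.51×10^-6 Ω·cm = 2.51×10^-8 Ω·m
A = π(d/2)² = π(1.3950e-03 m)² = 6.114e-06 m²
Total conductor length (both ways) L = 2 × 6.61 = 13.22 m
R = ρL/A = (2.51×10^-8)(13.22)/(6.114e-06) = 0.05428 Ω
P = I²R = (21.4)² × 0.05428 = 24.9 W

24.9 W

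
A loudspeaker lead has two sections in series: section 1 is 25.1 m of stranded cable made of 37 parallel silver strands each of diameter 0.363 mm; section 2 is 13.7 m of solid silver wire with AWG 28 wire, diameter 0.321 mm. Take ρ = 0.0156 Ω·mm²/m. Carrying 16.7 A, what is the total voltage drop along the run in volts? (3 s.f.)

45.8 V

ρ = 0.0156 Ω·mm²/m = 1.56×10^-8 Ω·m
Section 1: A_strand = π(1.8150e-04)² = 1.035e-07 m²; R₁ = ρL/(N·A_s) = (1.56×10^-8)(25.1)/(37×1.035e-07) = 0.1023 Ω
Section 2: A = π(0.321/2 mm)² = π(1.6050e-04 m)² = 8.093e-08 m²
R₂ = (1.56×10^-8)(13.7)/(8.093e-08) = 2.641 Ω
R = R₁ + R₂ = 2.743 Ω
V = IR = 16.7 × 2.743 = 45.8 V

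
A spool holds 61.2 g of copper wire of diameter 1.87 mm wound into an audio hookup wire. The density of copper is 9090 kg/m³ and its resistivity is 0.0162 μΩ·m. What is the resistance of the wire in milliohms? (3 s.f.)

14.5 mΩ

ρ = 0.0162 μΩ·m = 1.62×10^-8 Ω·m
A = π(d/2)² = π(9.3500e-04 m)² = 2.7465e-06 m²
L = m/(density·A) = 0.0612/(9090×2.7465e-06) = 2.451 m
R = ρL/A = (1.62×10^-8)(2.451)/(2.7465e-06) = 14.5 mΩ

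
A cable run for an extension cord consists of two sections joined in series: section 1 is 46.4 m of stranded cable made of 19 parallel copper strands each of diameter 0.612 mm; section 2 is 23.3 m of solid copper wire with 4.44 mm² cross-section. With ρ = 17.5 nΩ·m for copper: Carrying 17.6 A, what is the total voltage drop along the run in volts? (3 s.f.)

ρ = 17.5 nΩ·m = 1.75×10^-8 Ω·m
Section 1: A_strand = π(3.0600e-04)² = 2.942e-07 m²; R₁ = ρL/(N·A_s) = (1.75×10^-8)(46.4)/(19×2.942e-07) = 0.1453 Ω
Section 2: A = 4.44 mm² = 4.440e-06 m²
R₂ = (1.75×10^-8)(23.3)/(4.440e-06) = 0.09184 Ω
R = R₁ + R₂ = 0.2371 Ω
V = IR = 17.6 × 0.2371 = 4.17 V

4.17 V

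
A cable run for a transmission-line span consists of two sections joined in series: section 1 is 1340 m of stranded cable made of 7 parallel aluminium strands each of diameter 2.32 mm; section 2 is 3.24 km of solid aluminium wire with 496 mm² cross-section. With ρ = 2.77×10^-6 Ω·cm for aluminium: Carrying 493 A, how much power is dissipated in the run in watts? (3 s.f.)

3.49×10^5 W

ρ = 2.77×10^-6 Ω·cm = 2.77×10^-8 Ω·m
Section 1: A_strand = π(1.1600e-03)² = 4.227e-06 m²; R₁ = ρL/(N·A_s) = (2.77×10^-8)(1340)/(7×4.227e-06) = 1.254 Ω
Section 2: A = 496 mm² = 4.960e-04 m²
R₂ = (2.77×10^-8)(3240)/(4.960e-04) = 0.1809 Ω
R = R₁ + R₂ = 1.435 Ω
P = I²R = (493)² × 1.435 = 3.49×10^5 W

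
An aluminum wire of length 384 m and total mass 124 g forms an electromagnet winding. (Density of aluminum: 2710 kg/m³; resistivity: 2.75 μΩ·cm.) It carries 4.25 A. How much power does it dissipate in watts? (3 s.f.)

ρ = 2.75 μΩ·cm = 2.75×10^-8 Ω·m
A = m/(density·L) = 0.124/(2710×384) = 1.1916e-07 m²
R = ρL/A = (2.75×10^-8)(384)/(1.1916e-07) = 88.62 Ω
P = I²R = (4.25)² × 88.62 = 1600 W

1600 W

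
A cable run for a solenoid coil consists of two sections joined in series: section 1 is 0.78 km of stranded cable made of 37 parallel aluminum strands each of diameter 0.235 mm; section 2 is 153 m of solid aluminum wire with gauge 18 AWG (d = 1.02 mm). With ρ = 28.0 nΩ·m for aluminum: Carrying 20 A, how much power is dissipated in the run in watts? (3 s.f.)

ρ = 28.0 nΩ·m = 2.80×10^-8 Ω·m
Section 1: A_strand = π(1.1750e-04)² = 4.337e-08 m²; R₁ = ρL/(N·A_s) = (2.80×10^-8)(780)/(37×4.337e-08) = 13.61 Ω
Section 2: A = π(1.02/2 mm)² = π(5.1000e-04 m)² = 8.171e-07 m²
R₂ = (2.80×10^-8)(153)/(8.171e-07) = 5.243 Ω
R = R₁ + R₂ = 18.85 Ω
P = I²R = (20)² × 18.85 = 7540 W

7540 W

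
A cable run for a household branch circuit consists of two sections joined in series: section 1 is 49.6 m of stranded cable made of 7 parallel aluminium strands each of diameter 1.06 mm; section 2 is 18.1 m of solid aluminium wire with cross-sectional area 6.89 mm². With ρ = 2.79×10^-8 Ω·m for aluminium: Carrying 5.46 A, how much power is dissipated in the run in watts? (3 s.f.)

8.86 W

Section 1: A_strand = π(5.3000e-04)² = 8.825e-07 m²; R₁ = ρL/(N·A_s) = (2.79×10^-8)(49.6)/(7×8.825e-07) = 0.224 Ω
Section 2: A = 6.89 mm² = 6.890e-06 m²
R₂ = (2.79×10^-8)(18.1)/(6.890e-06) = 0.07329 Ω
R = R₁ + R₂ = 0.2973 Ω
P = I²R = (5.46)² × 0.2973 = 8.86 W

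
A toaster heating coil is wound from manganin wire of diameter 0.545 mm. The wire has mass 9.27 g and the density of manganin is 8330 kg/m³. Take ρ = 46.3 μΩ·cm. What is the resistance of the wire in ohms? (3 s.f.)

9.47 Ω

ρ = 46.3 μΩ·cm = 4.63×10^-7 Ω·m
A = π(d/2)² = π(2.7250e-04 m)² = 2.3328e-07 m²
L = m/(density·A) = 0.00927/(8330×2.3328e-07) = 4.77 m
R = ρL/A = (4.63×10^-7)(4.77)/(2.3328e-07) = 9.47 Ω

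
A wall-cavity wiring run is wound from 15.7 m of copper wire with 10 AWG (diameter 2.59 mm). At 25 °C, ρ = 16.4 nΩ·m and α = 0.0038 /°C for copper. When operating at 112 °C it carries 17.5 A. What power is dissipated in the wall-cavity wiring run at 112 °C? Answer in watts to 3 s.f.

ρ = 16.4 nΩ·m = 1.64×10^-8 Ω·m
A = π(2.59/2 mm)² = π(1.2950e-03 m)² = 5.269e-06 m²
R₍25₎ = ρL/A = (1.64×10^-8)(15.7)/(5.269e-06) = 0.04887 Ω
R₍112₎ = R₍25₎(1 + αΔT) = 0.04887 × (1 + 0.0038×87) = 0.06503 Ω
P = I²R = (17.5)² × 0.06503 = 19.9 W

19.9 W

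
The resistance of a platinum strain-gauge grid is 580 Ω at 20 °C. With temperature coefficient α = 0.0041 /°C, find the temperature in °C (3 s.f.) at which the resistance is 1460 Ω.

R = R₀(1 + α(T − T₀)) ⇒ T = T₀ + (R/R₀ − 1)/α
T = 20 + (1460/580 − 1)/0.0041 = 20 + (1.517)/0.0041 = 390 °C

390 °C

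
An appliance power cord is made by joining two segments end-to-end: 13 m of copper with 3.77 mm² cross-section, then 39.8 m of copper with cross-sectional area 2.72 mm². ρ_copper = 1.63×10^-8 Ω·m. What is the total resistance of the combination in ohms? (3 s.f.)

Segment 1: A = 3.77 mm² = 3.770e-06 m²
R₁ = ρL/A = (1.63×10^-8)(13)/(3.770e-06) = 0.05621 Ω
Segment 2: A = 2.72 mm² = 2.720e-06 m²
R₂ = (1.63×10^-8)(39.8)/(2.720e-06) = 0.2385 Ω
R = R₁ + R₂ = 0.295 Ω

0.295 Ω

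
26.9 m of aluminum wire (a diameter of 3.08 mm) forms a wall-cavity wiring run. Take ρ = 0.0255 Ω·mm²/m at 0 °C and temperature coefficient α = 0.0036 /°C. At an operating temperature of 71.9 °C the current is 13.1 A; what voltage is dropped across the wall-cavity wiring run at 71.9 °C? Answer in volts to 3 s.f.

ρ = 0.0255 Ω·mm²/m = 2.55×10^-8 Ω·m
A = π(d/2)² = π(1.5400e-03 m)² = 7.451e-06 m²
R₍0₎ = ρL/A = (2.55×10^-8)(26.9)/(7.451e-06) = 0.09207 Ω
R₍71.9₎ = R₍0₎(1 + αΔT) = 0.09207 × (1 + 0.0036×71.9) = 0.1159 Ω
V = IR = 13.1 × 0.1159 = 1.52 V

1.52 V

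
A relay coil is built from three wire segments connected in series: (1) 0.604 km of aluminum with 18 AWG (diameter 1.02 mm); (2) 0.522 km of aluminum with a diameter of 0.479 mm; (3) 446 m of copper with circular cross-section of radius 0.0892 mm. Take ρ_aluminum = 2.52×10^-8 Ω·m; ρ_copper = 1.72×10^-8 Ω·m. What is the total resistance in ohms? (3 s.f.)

399 Ω

Seg 1: A = π(1.02/2 mm)² = π(5.1000e-04 m)² = 8.171e-07 m²
R_1 = (2.52×10^-8)(604)/(8.171e-07) = 18.63 Ω
Seg 2: A = π(d/2)² = π(2.3950e-04 m)² = 1.802e-07 m²
R_2 = (2.52×10^-8)(522)/(1.802e-07) = 73 Ω
Seg 3: A = πr² = π(8.9200e-05 m)² = 2.500e-08 m²
R_3 = (1.72×10^-8)(446)/(2.500e-08) = 306.9 Ω
R_total = R_1 + R_2 + R_3 = 399 Ω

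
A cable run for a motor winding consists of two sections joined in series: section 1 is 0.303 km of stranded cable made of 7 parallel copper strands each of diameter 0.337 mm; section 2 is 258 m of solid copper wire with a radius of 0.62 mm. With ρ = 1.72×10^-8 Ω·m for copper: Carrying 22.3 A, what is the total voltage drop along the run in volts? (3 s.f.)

Section 1: A_strand = π(1.6850e-04)² = 8.920e-08 m²; R₁ = ρL/(N·A_s) = (1.72×10^-8)(303)/(7×8.920e-08) = 8.347 Ω
Section 2: A = πr² = π(6.2000e-04 m)² = 1.208e-06 m²
R₂ = (1.72×10^-8)(258)/(1.208e-06) = 3.675 Ω
R = R₁ + R₂ = 12.02 Ω
V = IR = 22.3 × 12.02 = 268 V

268 V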